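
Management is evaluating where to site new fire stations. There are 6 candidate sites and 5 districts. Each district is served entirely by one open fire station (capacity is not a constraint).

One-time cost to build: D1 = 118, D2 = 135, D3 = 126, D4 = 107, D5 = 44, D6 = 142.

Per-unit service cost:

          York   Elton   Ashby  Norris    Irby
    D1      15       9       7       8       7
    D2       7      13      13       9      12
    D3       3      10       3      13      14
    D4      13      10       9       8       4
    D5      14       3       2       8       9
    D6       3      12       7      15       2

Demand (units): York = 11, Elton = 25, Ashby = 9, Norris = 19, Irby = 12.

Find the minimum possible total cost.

For any fixed open set, each district goes to its cheapest open site; total = fixed + service.
{D5, D6}: York→D6 3·11=33, Elton→D5 3·25=75, Ashby→D5 2·9=18, Norris→D5 8·19=152, Irby→D6 2·12=24. Service 302; fixed 186; total 488.
{D5}: service 507 + fixed 44 = 551
{D3, D5}: service 386 + fixed 170 = 556
{D1, D2, D3, D4, D5, D6}: York→D3 3·11=33, Elton→D5 3·25=75, Ashby→D5 2·9=18, Norris→D1 8·19=152, Irby→D6 2·12=24. Service 302; fixed 672; total 974.
No other subset beats 488.

Minimum total cost: 488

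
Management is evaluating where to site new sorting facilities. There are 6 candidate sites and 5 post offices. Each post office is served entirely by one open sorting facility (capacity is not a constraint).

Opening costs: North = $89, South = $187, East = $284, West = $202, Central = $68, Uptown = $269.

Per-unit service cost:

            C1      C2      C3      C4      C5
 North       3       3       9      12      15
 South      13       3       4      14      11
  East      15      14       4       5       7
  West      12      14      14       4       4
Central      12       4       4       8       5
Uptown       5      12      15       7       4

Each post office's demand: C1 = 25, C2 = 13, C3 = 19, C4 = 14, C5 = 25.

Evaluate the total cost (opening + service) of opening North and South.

Each post office is assigned to its cheapest site among the open ones.
{North, South}: C1→North 3·25=75, C2→North 3·13=39, C3→South 4·19=76, C4→North 12·14=168, C5→South 11·25=275. Service 633; fixed 276; total 909.

Total cost: 909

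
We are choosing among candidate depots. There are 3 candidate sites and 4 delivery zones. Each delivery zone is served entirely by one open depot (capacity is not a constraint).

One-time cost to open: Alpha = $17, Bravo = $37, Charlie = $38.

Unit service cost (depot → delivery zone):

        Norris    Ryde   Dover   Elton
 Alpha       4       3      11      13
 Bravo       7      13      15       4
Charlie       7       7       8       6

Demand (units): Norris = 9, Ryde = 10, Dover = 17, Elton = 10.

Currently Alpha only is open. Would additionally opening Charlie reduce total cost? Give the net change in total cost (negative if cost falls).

Yes — net change −83 (cost falls by 83).

Current service cost with {Alpha}: 383.
Adding Charlie: each delivery zone re-picks its cheapest; new service cost 262, saving 121.
Extra fixed cost: 38. Net change = 38 − 121 = -83.
(Totals: 400 → 317.)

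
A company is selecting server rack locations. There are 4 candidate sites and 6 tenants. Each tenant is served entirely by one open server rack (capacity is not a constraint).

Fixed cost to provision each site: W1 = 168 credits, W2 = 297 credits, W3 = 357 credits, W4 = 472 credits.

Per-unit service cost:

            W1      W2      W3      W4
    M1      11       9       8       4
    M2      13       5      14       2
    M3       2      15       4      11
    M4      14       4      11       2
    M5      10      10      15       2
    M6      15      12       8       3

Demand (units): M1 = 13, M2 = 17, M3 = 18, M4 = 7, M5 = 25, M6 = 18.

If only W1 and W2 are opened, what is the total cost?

Each tenant is assigned to its cheapest site among the open ones.
{W1, W2}: M1→W2 9·13=117, M2→W2 5·17=85, M3→W1 2·18=36, M4→W2 4·7=28, M5→W1 10·25=250, M6→W2 12·18=216. Service 732; fixed 465; total 1197.

Total cost: 1197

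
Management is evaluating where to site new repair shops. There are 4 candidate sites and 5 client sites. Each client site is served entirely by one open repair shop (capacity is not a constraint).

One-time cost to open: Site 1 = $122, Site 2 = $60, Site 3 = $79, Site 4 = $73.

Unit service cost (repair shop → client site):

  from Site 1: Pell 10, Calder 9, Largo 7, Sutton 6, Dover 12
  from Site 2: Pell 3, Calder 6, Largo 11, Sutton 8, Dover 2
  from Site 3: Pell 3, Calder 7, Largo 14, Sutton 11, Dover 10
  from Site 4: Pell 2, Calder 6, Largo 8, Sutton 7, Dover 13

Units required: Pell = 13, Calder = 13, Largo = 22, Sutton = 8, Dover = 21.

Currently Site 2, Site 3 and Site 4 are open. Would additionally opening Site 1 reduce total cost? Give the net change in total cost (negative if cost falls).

No — net change +92 (cost rises by 92).

Current service cost with {Site 2, Site 3, Site 4}: 378.
Adding Site 1: each client site re-picks its cheapest; new service cost 348, saving 30.
Extra fixed cost: 122. Net change = 122 − 30 = 92.
(Totals: 590 → 682.)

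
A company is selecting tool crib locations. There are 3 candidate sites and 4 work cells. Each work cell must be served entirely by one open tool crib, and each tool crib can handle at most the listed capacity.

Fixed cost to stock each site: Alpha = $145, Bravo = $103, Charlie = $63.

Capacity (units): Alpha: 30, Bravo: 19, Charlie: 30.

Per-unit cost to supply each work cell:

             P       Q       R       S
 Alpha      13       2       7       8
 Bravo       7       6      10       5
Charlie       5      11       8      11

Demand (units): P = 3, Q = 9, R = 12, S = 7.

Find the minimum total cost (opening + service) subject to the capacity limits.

Minimum total cost: 366

Open {Bravo, Charlie}: P→Charlie 5·3=15, Q→Bravo 6·9=54, R→Charlie 8·12=96, S→Bravo 5·7=35.
Loads: Bravo carries 16/19, Charlie carries 15/30. Service 200; fixed 166; total 366.
Next best feasible plan costs 372.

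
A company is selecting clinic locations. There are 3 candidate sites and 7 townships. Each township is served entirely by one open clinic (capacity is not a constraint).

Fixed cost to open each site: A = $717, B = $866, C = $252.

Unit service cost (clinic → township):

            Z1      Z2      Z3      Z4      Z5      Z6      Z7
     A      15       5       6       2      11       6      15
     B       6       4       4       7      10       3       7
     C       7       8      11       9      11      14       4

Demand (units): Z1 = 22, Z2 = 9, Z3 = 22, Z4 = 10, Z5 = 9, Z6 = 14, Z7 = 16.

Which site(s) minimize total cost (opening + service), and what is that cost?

For any fixed open set, each township goes to its cheapest open site; total = fixed + service.
{C}: Z1→C 7·22=154, Z2→C 8·9=72, Z3→C 11·22=242, Z4→C 9·10=90, Z5→C 11·9=99, Z6→C 14·14=196, Z7→C 4·16=64. Service 917; fixed 252; total 1169.
{B}: Z1→B 6·22=132, Z2→B 4·9=36, Z3→B 4·22=88, Z4→B 7·10=70, Z5→B 10·9=90, Z6→B 3·14=42, Z7→B 7·16=112. Service 570; fixed 866; total 1436.
{A, C}: service 598 + fixed 969 = 1567
{A, B, C}: service 472 + fixed 1835 = 2307
No other subset beats 1169.

Open C only; minimum total cost 1169.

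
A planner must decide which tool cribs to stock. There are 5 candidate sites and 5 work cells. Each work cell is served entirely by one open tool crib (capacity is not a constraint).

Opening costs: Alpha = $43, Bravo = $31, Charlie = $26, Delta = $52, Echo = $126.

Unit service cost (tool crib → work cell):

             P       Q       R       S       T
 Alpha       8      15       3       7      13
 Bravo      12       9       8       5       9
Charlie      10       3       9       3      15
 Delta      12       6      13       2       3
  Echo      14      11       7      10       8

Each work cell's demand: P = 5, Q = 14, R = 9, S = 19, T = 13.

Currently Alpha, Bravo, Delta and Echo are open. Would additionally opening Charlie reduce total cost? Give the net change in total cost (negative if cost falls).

Current service cost with {Alpha, Bravo, Delta, Echo}: 228.
Adding Charlie: each work cell re-picks its cheapest; new service cost 186, saving 42.
Extra fixed cost: 26. Net change = 26 − 42 = -16.
(Totals: 480 → 464.)

Yes — net change −16 (cost falls by 16).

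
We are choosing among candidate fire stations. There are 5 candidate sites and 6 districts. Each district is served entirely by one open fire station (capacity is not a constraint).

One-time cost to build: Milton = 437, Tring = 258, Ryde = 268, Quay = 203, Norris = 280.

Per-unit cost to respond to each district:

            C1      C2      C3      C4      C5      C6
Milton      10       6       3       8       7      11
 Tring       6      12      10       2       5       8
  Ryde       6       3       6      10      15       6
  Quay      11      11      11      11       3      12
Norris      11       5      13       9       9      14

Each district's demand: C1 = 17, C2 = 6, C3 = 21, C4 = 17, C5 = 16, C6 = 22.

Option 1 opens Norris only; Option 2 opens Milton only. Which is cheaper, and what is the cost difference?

Option 1: {Norris}: C1→Norris 11·17=187, C2→Norris 5·6=30, C3→Norris 13·21=273, C4→Norris 9·17=153, C5→Norris 9·16=144, C6→Norris 14·22=308. Service 1095; fixed 280; total 1375.
Option 2: {Milton}: C1→Milton 10·17=170, C2→Milton 6·6=36, C3→Milton 3·21=63, C4→Milton 8·17=136, C5→Milton 7·16=112, C6→Milton 11·22=242. Service 759; fixed 437; total 1196.
Difference: |1375 − 1196| = 179.

Option 2 is cheaper by 179.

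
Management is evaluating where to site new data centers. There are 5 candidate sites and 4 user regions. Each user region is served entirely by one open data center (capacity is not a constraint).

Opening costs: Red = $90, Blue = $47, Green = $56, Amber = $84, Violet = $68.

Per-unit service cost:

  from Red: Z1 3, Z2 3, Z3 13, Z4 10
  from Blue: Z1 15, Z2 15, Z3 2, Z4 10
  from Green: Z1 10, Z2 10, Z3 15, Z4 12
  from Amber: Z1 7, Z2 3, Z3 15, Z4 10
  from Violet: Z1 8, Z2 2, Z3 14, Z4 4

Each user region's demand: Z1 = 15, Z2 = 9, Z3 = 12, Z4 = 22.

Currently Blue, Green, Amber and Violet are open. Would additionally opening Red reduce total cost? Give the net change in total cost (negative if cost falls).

No — net change +30 (cost rises by 30).

Current service cost with {Blue, Green, Amber, Violet}: 235.
Adding Red: each user region re-picks its cheapest; new service cost 175, saving 60.
Extra fixed cost: 90. Net change = 90 − 60 = 30.
(Totals: 490 → 520.)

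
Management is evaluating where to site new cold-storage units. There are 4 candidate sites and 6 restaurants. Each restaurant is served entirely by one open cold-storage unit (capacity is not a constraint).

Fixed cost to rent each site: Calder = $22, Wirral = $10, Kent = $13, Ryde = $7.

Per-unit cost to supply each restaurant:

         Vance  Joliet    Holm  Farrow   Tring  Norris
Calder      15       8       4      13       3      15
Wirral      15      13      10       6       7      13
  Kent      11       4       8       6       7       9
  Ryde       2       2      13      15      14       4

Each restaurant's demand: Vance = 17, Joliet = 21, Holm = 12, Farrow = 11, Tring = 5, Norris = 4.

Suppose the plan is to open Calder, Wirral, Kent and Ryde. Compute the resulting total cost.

Each restaurant is assigned to its cheapest site among the open ones.
{Calder, Wirral, Kent, Ryde}: Vance→Ryde 2·17=34, Joliet→Ryde 2·21=42, Holm→Calder 4·12=48, Farrow→Wirral 6·11=66, Tring→Calder 3·5=15, Norris→Ryde 4·4=16. Service 221; fixed 52; total 273.

Total cost: 273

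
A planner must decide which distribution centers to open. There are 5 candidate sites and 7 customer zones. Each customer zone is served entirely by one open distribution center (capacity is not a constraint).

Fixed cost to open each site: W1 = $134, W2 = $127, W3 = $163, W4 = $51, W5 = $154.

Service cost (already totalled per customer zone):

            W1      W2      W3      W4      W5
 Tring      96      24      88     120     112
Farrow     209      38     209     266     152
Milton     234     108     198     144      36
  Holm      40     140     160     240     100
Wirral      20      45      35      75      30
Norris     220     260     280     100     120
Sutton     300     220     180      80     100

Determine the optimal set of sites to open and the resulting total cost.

Open W2 and W4; minimum total cost 713.

For any fixed open set, each customer zone goes to its cheapest open site; total = fixed + service.
{W2, W4}: Tring→W2 24, Farrow→W2 38, Milton→W2 108, Holm→W2 140, Wirral→W2 45, Norris→W4 100, Sutton→W4 80. Service 535; fixed 178; total 713.
{W1, W2, W4}: Tring→W2 24, Farrow→W2 38, Milton→W2 108, Holm→W1 40, Wirral→W1 20, Norris→W4 100, Sutton→W4 80. Service 410; fixed 312; total 722.
{W2, W5}: Tring→W2 24, Farrow→W2 38, Milton→W5 36, Holm→W5 100, Wirral→W5 30, Norris→W5 120, Sutton→W5 100. Service 448; fixed 281; total 729.
{W1, W2, W3, W4, W5}: service 338 + fixed 629 = 967
No other subset beats 713.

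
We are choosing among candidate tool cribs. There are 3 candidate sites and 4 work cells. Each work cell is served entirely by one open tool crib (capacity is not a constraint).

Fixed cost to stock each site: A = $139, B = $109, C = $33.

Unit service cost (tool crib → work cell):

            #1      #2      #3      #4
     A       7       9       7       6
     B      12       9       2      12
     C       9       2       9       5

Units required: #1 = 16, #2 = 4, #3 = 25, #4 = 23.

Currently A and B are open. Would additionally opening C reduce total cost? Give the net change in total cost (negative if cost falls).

Current service cost with {A, B}: 336.
Adding C: each work cell re-picks its cheapest; new service cost 285, saving 51.
Extra fixed cost: 33. Net change = 33 − 51 = -18.
(Totals: 584 → 566.)

Yes — net change −18 (cost falls by 18).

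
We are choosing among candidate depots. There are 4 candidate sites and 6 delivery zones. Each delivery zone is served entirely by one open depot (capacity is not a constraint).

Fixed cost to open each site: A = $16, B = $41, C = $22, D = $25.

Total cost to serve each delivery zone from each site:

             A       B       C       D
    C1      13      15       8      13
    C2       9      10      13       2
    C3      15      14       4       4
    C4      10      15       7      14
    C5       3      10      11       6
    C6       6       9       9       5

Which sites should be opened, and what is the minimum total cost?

Open D only; minimum total cost 69.

For any fixed open set, each delivery zone goes to its cheapest open site; total = fixed + service.
{D}: C1→D 13, C2→D 2, C3→D 4, C4→D 14, C5→D 6, C6→D 5. Service 44; fixed 25; total 69.
{A}: C1→A 13, C2→A 9, C3→A 15, C4→A 10, C5→A 3, C6→A 6. Service 56; fixed 16; total 72.
{C}: service 52 + fixed 22 = 74
{A, B, C, D}: service 29 + fixed 104 = 133
No other subset beats 69.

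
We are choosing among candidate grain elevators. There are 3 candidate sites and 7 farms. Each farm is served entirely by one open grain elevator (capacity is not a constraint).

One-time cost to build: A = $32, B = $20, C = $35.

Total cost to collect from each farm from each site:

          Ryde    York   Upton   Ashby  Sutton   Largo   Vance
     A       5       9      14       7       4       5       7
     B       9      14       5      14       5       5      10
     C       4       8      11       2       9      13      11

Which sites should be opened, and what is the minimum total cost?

For any fixed open set, each farm goes to its cheapest open site; total = fixed + service.
{B}: Ryde→B 9, York→B 14, Upton→B 5, Ashby→B 14, Sutton→B 5, Largo→B 5, Vance→B 10. Service 62; fixed 20; total 82.
{A}: service 51 + fixed 32 = 83
{C}: Ryde→C 4, York→C 8, Upton→C 11, Ashby→C 2, Sutton→C 9, Largo→C 13, Vance→C 11. Service 58; fixed 35; total 93.
{A, B, C}: Ryde→C 4, York→C 8, Upton→B 5, Ashby→C 2, Sutton→A 4, Largo→A 5, Vance→A 7. Service 35; fixed 87; total 122.
(All 7 nonempty subsets were checked; B only is lowest.)

Open B only; minimum total cost 82.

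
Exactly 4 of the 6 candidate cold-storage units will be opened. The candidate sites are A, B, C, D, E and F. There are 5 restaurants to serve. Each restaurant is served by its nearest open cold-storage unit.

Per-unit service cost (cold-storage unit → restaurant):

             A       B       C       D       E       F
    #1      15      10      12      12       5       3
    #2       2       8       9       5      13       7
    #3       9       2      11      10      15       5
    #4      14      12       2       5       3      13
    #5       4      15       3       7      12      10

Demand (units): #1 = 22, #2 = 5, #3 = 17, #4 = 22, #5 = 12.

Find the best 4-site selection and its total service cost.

Choose A, B, C and F; total service cost 190.

With exactly 4 open, each restaurant uses its cheapest among the chosen.
{A, B, C, F}: #1→F 3·22=66, #2→A 2·5=10, #3→B 2·17=34, #4→C 2·22=44, #5→C 3·12=36. Service cost 190.
{B, C, D, F}: service cost 205
{B, C, E, F}: service cost 215
Among all 15 size-4 choices, {A, B, C, F} is lowest.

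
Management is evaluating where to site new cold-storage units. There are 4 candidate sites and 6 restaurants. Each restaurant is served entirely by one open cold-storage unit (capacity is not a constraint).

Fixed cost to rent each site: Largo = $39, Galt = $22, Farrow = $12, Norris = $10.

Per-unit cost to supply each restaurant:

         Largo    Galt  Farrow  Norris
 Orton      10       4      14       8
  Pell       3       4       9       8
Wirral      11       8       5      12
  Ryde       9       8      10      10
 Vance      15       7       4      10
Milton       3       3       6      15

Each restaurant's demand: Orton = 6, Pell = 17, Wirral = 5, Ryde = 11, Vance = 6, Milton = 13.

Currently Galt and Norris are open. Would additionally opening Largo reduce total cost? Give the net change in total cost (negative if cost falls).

Current service cost with {Galt, Norris}: 301.
Adding Largo: each restaurant re-picks its cheapest; new service cost 284, saving 17.
Extra fixed cost: 39. Net change = 39 − 17 = 22.
(Totals: 333 → 355.)

No — net change +22 (cost rises by 22).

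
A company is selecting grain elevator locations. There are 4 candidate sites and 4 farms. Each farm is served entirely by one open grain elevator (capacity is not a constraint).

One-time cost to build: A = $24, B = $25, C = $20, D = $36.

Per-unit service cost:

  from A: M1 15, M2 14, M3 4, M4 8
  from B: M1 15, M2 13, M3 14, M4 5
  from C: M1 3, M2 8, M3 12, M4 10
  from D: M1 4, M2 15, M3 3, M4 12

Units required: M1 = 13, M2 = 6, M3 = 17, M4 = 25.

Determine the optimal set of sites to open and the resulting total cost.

For any fixed open set, each farm goes to its cheapest open site; total = fixed + service.
{B, C, D}: M1→C 3·13=39, M2→C 8·6=48, M3→D 3·17=51, M4→B 5·25=125. Service 263; fixed 81; total 344.
{A, B, C}: service 280 + fixed 69 = 349
{B, D}: service 306 + fixed 61 = 367
{A, B, C, D}: service 263 + fixed 105 = 368
(All 15 nonempty subsets were checked; B, C and D is lowest.)

Open B, C and D; minimum total cost 344.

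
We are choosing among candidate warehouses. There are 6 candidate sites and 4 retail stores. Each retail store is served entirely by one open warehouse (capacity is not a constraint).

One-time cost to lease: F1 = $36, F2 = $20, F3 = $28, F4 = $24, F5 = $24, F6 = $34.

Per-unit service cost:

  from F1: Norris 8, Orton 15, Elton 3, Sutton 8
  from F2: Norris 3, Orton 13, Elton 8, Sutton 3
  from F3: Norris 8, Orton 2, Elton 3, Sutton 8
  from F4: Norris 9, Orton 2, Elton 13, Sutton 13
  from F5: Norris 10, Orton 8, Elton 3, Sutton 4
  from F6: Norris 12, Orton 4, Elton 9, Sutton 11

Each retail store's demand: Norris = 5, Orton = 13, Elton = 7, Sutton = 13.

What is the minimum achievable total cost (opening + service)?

For any fixed open set, each retail store goes to its cheapest open site; total = fixed + service.
{F2, F3}: Norris→F2 3·5=15, Orton→F3 2·13=26, Elton→F3 3·7=21, Sutton→F2 3·13=39. Service 101; fixed 48; total 149.
{F2, F4, F5}: Norris→F2 3·5=15, Orton→F4 2·13=26, Elton→F5 3·7=21, Sutton→F2 3·13=39. Service 101; fixed 68; total 169.
{F2, F3, F4}: Norris→F2 3·5=15, Orton→F3 2·13=26, Elton→F3 3·7=21, Sutton→F2 3·13=39. Service 101; fixed 72; total 173.
{F1, F2, F3, F4, F5, F6}: Norris→F2 3·5=15, Orton→F3 2·13=26, Elton→F1 3·7=21, Sutton→F2 3·13=39. Service 101; fixed 166; total 267.
No other subset beats 149.

Minimum total cost: 149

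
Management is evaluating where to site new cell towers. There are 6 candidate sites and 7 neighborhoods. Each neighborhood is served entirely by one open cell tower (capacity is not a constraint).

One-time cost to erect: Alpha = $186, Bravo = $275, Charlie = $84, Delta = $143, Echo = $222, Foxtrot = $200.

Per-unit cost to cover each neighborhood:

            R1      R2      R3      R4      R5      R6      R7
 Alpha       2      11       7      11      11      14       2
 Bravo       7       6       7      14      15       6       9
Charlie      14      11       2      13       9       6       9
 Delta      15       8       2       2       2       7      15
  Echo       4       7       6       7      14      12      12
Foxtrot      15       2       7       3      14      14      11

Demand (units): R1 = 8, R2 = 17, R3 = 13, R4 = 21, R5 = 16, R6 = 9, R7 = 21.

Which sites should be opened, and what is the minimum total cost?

Open Alpha and Delta; minimum total cost 686.

For any fixed open set, each neighborhood goes to its cheapest open site; total = fixed + service.
{Alpha, Delta}: R1→Alpha 2·8=16, R2→Delta 8·17=136, R3→Delta 2·13=26, R4→Delta 2·21=42, R5→Delta 2·16=32, R6→Delta 7·9=63, R7→Alpha 2·21=42. Service 357; fixed 329; total 686.
{Alpha, Charlie, Delta}: R1→Alpha 2·8=16, R2→Delta 8·17=136, R3→Charlie 2·13=26, R4→Delta 2·21=42, R5→Delta 2·16=32, R6→Charlie 6·9=54, R7→Alpha 2·21=42. Service 348; fixed 413; total 761.
{Alpha, Delta, Foxtrot}: R1→Alpha 2·8=16, R2→Foxtrot 2·17=34, R3→Delta 2·13=26, R4→Delta 2·21=42, R5→Delta 2·16=32, R6→Delta 7·9=63, R7→Alpha 2·21=42. Service 255; fixed 529; total 784.
{Alpha, Bravo, Charlie, Delta, Echo, Foxtrot}: R1→Alpha 2·8=16, R2→Foxtrot 2·17=34, R3→Charlie 2·13=26, R4→Delta 2·21=42, R5→Delta 2·16=32, R6→Bravo 6·9=54, R7→Alpha 2·21=42. Service 246; fixed 1110; total 1356.
No other subset beats 686.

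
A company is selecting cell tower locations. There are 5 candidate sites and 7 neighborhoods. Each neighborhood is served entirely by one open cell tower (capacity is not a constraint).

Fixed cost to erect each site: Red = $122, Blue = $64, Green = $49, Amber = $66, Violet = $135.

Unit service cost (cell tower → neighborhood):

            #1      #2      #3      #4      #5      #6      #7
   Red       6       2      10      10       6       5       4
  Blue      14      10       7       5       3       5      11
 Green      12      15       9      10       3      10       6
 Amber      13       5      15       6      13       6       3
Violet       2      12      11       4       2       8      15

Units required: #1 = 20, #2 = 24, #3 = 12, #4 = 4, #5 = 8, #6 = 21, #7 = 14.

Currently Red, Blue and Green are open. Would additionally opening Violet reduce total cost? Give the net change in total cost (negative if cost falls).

No — net change +43 (cost rises by 43).

Current service cost with {Red, Blue, Green}: 457.
Adding Violet: each neighborhood re-picks its cheapest; new service cost 365, saving 92.
Extra fixed cost: 135. Net change = 135 − 92 = 43.
(Totals: 692 → 735.)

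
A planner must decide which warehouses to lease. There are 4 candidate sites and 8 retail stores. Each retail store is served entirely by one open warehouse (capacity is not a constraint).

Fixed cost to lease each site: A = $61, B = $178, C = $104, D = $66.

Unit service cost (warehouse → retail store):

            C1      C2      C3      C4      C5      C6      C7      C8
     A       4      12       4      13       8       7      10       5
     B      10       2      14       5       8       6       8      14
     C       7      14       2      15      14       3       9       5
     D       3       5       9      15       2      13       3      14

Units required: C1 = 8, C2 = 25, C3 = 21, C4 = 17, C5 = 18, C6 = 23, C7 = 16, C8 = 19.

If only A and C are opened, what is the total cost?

Each retail store is assigned to its cheapest site among the open ones.
{A, C}: C1→A 4·8=32, C2→A 12·25=300, C3→C 2·21=42, C4→A 13·17=221, C5→A 8·18=144, C6→C 3·23=69, C7→C 9·16=144, C8→A 5·19=95. Service 1047; fixed 165; total 1212.

Total cost: 1212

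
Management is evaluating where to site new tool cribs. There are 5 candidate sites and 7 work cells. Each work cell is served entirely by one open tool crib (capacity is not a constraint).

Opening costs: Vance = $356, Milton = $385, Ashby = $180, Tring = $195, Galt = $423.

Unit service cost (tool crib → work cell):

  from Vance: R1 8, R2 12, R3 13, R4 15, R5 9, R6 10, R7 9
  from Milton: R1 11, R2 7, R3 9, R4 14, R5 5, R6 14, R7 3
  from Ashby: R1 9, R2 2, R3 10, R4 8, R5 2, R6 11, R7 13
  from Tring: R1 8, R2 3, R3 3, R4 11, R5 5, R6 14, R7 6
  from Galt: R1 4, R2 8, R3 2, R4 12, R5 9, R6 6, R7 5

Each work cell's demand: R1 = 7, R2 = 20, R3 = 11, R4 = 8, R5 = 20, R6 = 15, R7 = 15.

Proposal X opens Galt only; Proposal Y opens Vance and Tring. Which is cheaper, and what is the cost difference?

Proposal X is cheaper by 54.

Proposal X: {Galt}: R1→Galt 4·7=28, R2→Galt 8·20=160, R3→Galt 2·11=22, R4→Galt 12·8=96, R5→Galt 9·20=180, R6→Galt 6·15=90, R7→Galt 5·15=75. Service 651; fixed 423; total 1074.
Proposal Y: {Vance, Tring}: R1→Vance 8·7=56, R2→Tring 3·20=60, R3→Tring 3·11=33, R4→Tring 11·8=88, R5→Tring 5·20=100, R6→Vance 10·15=150, R7→Tring 6·15=90. Service 577; fixed 551; total 1128.
Difference: |1074 − 1128| = 54.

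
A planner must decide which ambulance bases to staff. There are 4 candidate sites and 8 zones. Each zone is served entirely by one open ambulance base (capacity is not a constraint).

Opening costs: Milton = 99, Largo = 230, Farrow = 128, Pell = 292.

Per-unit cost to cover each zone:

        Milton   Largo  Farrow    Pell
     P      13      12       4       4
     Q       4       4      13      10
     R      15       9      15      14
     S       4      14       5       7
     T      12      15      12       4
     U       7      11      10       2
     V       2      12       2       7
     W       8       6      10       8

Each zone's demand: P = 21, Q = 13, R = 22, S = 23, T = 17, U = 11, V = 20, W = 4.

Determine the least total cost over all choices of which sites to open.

For any fixed open set, each zone goes to its cheapest open site; total = fixed + service.
{Milton, Pell}: P→Pell 4·21=84, Q→Milton 4·13=52, R→Pell 14·22=308, S→Milton 4·23=92, T→Pell 4·17=68, U→Pell 2·11=22, V→Milton 2·20=40, W→Milton 8·4=32. Service 698; fixed 391; total 1089.
{Milton, Farrow}: service 911 + fixed 227 = 1138
{Largo, Farrow}: service 827 + fixed 358 = 1185
{Milton, Largo, Farrow, Pell}: service 580 + fixed 749 = 1329
No other subset beats 1089.

Minimum total cost: 1089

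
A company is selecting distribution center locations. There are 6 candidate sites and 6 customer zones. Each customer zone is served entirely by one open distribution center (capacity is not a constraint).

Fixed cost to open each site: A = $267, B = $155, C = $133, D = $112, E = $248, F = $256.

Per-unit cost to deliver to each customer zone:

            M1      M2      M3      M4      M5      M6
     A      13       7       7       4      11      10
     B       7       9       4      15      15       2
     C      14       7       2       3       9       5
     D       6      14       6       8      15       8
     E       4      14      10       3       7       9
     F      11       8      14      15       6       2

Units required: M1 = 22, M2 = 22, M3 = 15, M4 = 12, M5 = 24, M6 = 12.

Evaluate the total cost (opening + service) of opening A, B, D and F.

Each customer zone is assigned to its cheapest site among the open ones.
{A, B, D, F}: M1→D 6·22=132, M2→A 7·22=154, M3→B 4·15=60, M4→A 4·12=48, M5→F 6·24=144, M6→B 2·12=24. Service 562; fixed 790; total 1352.

Total cost: 1352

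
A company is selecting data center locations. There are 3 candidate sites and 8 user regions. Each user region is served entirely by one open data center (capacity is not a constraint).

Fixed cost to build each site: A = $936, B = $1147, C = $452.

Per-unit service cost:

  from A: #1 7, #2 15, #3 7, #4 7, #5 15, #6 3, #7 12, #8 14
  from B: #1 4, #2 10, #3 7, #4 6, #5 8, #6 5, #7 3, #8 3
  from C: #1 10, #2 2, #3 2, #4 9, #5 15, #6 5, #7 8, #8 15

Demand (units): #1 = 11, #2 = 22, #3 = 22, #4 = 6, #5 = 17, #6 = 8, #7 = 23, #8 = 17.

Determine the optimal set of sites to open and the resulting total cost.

Open C only; minimum total cost 1438.

For any fixed open set, each user region goes to its cheapest open site; total = fixed + service.
{C}: #1→C 10·11=110, #2→C 2·22=44, #3→C 2·22=44, #4→C 9·6=54, #5→C 15·17=255, #6→C 5·8=40, #7→C 8·23=184, #8→C 15·17=255. Service 986; fixed 452; total 1438.
{B}: #1→B 4·11=44, #2→B 10·22=220, #3→B 7·22=154, #4→B 6·6=36, #5→B 8·17=136, #6→B 5·8=40, #7→B 3·23=69, #8→B 3·17=51. Service 750; fixed 1147; total 1897.
{B, C}: #1→B 4·11=44, #2→C 2·22=44, #3→C 2·22=44, #4→B 6·6=36, #5→B 8·17=136, #6→B 5·8=40, #7→B 3·23=69, #8→B 3·17=51. Service 464; fixed 1599; total 2063.
{A, B, C}: service 448 + fixed 2535 = 2983
No other subset beats 1438.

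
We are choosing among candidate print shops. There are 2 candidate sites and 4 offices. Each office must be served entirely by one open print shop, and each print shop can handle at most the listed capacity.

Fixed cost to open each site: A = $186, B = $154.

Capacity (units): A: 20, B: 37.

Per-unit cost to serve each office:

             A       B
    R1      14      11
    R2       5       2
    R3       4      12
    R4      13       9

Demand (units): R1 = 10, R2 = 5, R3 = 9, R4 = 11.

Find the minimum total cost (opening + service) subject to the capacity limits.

Open {B}: R1→B 11·10=110, R2→B 2·5=10, R3→B 12·9=108, R4→B 9·11=99.
Loads: B carries 35/37. Service 327; fixed 154; total 481.
Next best feasible plan costs 595.

Minimum total cost: 481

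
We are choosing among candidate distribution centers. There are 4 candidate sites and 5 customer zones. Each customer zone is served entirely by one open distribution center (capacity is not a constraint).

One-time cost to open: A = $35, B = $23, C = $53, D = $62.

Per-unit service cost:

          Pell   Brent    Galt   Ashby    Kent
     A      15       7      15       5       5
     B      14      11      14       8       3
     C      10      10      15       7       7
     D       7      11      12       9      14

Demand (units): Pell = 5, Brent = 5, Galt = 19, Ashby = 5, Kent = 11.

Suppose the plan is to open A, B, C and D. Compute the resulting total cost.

Total cost: 529

Each customer zone is assigned to its cheapest site among the open ones.
{A, B, C, D}: Pell→D 7·5=35, Brent→A 7·5=35, Galt→D 12·19=228, Ashby→A 5·5=25, Kent→B 3·11=33. Service 356; fixed 173; total 529.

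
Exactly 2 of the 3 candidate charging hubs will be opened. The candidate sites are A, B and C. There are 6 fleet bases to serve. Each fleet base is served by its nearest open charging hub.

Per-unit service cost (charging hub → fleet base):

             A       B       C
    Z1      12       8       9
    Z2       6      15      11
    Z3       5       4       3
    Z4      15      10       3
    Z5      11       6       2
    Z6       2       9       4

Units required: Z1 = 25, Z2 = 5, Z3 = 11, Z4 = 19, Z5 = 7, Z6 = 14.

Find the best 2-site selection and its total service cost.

With exactly 2 open, each fleet base uses its cheapest among the chosen.
{A, C}: Z1→C 9·25=225, Z2→A 6·5=30, Z3→C 3·11=33, Z4→C 3·19=57, Z5→C 2·7=14, Z6→A 2·14=28. Service cost 387.
{B, C}: service cost 415
{A, B}: service cost 534
Among all 3 size-2 choices, {A, C} is lowest.

Choose A and C; total service cost 387.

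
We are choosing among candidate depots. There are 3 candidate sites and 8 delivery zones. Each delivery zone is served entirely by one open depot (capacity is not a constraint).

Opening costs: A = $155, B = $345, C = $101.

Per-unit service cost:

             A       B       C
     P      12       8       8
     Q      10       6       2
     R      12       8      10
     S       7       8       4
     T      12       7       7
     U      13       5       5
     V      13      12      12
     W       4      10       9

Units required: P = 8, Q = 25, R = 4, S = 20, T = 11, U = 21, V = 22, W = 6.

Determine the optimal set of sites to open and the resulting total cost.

For any fixed open set, each delivery zone goes to its cheapest open site; total = fixed + service.
{C}: P→C 8·8=64, Q→C 2·25=50, R→C 10·4=40, S→C 4·20=80, T→C 7·11=77, U→C 5·21=105, V→C 12·22=264, W→C 9·6=54. Service 734; fixed 101; total 835.
{A, C}: service 704 + fixed 256 = 960
{B, C}: P→B 8·8=64, Q→C 2·25=50, R→B 8·4=32, S→C 4·20=80, T→B 7·11=77, U→B 5·21=105, V→B 12·22=264, W→C 9·6=54. Service 726; fixed 446; total 1172.
{A, B, C}: service 696 + fixed 601 = 1297
(All 7 nonempty subsets were checked; C only is lowest.)

Open C only; minimum total cost 835.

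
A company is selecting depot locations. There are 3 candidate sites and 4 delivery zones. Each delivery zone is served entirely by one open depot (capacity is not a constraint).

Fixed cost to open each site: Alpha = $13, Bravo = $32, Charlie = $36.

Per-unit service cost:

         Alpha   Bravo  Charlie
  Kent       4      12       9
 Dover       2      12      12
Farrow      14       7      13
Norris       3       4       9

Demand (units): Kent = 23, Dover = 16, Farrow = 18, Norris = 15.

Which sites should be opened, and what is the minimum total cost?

For any fixed open set, each delivery zone goes to its cheapest open site; total = fixed + service.
{Alpha, Bravo}: Kent→Alpha 4·23=92, Dover→Alpha 2·16=32, Farrow→Bravo 7·18=126, Norris→Alpha 3·15=45. Service 295; fixed 45; total 340.
{Alpha, Bravo, Charlie}: Kent→Alpha 4·23=92, Dover→Alpha 2·16=32, Farrow→Bravo 7·18=126, Norris→Alpha 3·15=45. Service 295; fixed 81; total 376.
{Alpha}: service 421 + fixed 13 = 434
No other subset beats 340.

Open Alpha and Bravo; minimum total cost 340.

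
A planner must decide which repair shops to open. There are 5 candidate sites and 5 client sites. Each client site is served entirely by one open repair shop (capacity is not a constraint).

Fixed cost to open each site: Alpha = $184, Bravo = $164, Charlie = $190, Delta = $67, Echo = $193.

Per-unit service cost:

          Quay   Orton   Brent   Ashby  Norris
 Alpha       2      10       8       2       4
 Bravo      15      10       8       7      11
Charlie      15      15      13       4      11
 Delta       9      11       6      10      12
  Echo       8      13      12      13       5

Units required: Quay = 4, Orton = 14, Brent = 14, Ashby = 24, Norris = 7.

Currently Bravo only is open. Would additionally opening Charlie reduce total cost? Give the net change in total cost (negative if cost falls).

Current service cost with {Bravo}: 557.
Adding Charlie: each client site re-picks its cheapest; new service cost 485, saving 72.
Extra fixed cost: 190. Net change = 190 − 72 = 118.
(Totals: 721 → 839.)

No — net change +118 (cost rises by 118).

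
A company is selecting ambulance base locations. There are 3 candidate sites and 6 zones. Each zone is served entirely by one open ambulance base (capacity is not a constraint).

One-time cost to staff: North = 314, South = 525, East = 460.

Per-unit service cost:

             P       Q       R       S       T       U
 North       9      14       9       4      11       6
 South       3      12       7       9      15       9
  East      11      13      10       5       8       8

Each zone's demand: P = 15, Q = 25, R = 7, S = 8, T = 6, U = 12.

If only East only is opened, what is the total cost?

Each zone is assigned to its cheapest site among the open ones.
{East}: P→East 11·15=165, Q→East 13·25=325, R→East 10·7=70, S→East 5·8=40, T→East 8·6=48, U→East 8·12=96. Service 744; fixed 460; total 1204.

Total cost: 1204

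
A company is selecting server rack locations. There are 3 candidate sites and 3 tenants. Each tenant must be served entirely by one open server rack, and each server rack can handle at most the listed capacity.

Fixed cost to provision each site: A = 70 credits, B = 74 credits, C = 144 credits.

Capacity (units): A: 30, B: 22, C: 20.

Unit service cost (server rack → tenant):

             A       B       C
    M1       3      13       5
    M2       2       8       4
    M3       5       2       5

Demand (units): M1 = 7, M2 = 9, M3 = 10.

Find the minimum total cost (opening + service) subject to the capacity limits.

Open {A}: M1→A 3·7=21, M2→A 2·9=18, M3→A 5·10=50.
Loads: A carries 26/30. Service 89; fixed 70; total 159.
Next best feasible plan costs 203.

Minimum total cost: 159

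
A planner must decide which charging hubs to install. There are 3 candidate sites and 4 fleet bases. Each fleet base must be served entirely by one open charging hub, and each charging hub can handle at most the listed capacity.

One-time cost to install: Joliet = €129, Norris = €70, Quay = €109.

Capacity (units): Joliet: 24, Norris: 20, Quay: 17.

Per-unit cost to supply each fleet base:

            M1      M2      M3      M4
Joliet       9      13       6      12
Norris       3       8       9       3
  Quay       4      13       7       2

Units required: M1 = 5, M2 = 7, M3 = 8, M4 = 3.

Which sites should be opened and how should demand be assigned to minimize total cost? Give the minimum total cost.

Minimum total cost: 312

Open {Norris, Quay}: M1→Norris 3·5=15, M2→Norris 8·7=56, M3→Quay 7·8=56, M4→Quay 2·3=6.
Loads: Norris carries 12/20, Quay carries 11/17. Service 133; fixed 179; total 312.
Next best feasible plan costs 315.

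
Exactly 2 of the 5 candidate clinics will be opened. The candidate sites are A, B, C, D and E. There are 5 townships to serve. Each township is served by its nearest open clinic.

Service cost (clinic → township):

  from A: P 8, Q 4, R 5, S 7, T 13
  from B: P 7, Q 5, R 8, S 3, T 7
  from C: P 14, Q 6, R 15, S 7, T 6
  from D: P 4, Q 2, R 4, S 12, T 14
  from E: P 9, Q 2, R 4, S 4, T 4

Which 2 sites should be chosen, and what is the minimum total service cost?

With exactly 2 open, each township uses its cheapest among the chosen.
{D, E}: P→D 4, Q→D 2, R→D 4, S→E 4, T→E 4. Service cost 18.
{B, D}: service cost 20
{B, E}: service cost 20
Among all 10 size-2 choices, {D, E} is lowest.

Choose D and E; total service cost 18.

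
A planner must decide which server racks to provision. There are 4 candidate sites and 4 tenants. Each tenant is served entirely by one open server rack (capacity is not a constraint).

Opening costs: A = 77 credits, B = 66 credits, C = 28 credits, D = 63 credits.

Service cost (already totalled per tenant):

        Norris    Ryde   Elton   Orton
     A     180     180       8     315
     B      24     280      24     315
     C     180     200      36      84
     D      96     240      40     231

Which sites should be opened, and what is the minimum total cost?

For any fixed open set, each tenant goes to its cheapest open site; total = fixed + service.
{B, C}: Norris→B 24, Ryde→C 200, Elton→B 24, Orton→C 84. Service 332; fixed 94; total 426.
{A, B, C}: service 296 + fixed 171 = 467
{B, C, D}: service 332 + fixed 157 = 489
{A, B, C, D}: service 296 + fixed 234 = 530
No other subset beats 426.

Open B and C; minimum total cost 426.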